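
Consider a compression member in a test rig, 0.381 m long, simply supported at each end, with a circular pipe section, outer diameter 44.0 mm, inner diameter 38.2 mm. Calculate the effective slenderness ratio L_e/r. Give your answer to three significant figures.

d_o = 44.0 mm, d_i = 38.2 mm
I = π(d_o⁴ − d_i⁴)/64 = π(44.0⁴ − 38.20⁴)/64 = 7.946×10^4 mm⁴
A = 374.4 mm²;  r_min = √(I/A) = √(7.946×10^4/374.4) = 14.57 mm
L_e = K·L = 1 × 0.381 m = 0.3810 m = 381.00 mm
λ = L_e / r_min = 381.00 / 14.57 = 26.2

λ ≈ 26.2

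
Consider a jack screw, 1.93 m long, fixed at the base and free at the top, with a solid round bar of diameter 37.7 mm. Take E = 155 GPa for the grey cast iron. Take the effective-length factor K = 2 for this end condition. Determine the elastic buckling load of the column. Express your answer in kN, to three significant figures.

I = πd⁴/64 = π×37.7⁴/64 = 9.916×10^4 mm⁴
I = 9.916×10^4 mm⁴ = 9.916×10^-8 m⁴
Effective length L_e = K·L = 2 × 1.93 = 3.860 m
P_cr = π²EI / L_e² = π² × 155×10⁹ × 9.916×10^-8 / 3.860² = 1.018×10^4 N

P_cr ≈ 10.2 kN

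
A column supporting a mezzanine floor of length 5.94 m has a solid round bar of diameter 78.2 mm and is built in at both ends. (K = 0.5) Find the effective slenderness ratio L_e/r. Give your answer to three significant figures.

λ ≈ 152

For a solid circle r = d/4 = 78.2/4 = 19.55 mm
L_e = K·L = 0.5 × 5.94 m = 2.970 m = 2970.0 mm
λ = L_e / r_min = 2970.0 / 19.55 = 152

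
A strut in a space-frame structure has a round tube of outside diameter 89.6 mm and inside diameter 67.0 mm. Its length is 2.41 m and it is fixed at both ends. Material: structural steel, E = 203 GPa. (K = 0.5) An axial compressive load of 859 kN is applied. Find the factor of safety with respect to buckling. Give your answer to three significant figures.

n ≈ 3.49

d_o = 89.6 mm, d_i = 67.0 mm
I = π(d_o⁴ − d_i⁴)/64 = π(89.6⁴ − 67.00⁴)/64 = 2.175×10^6 mm⁴
I = 2.175×10^6 mm⁴ = 2.175×10^-6 m⁴
Effective length L_e = K·L = 0.5 × 2.41 = 1.205 m
P_cr = π²EI / L_e² = π² × 203×10⁹ × 2.175×10^-6 / 1.205² = 3.001×10^6 N
Factor of safety n = P_cr / P = 3000.5 / 859 = 3.49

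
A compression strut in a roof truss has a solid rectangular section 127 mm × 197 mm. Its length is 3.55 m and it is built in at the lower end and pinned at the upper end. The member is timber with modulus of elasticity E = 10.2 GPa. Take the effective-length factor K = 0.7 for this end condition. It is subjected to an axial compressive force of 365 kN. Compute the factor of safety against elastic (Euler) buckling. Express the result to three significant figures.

Buckling occurs about the weak axis: I_min = h·b³/12 with b = 127 mm (the shorter side).
I_min = 197×127³/12 = 3.363×10^7 mm⁴
I = 3.363×10^7 mm⁴ = 3.363×10^-5 m⁴
Effective length L_e = K·L = 0.7 × 3.55 = 2.485 m
P_cr = π²EI / L_e² = π² × 10.2×10⁹ × 3.363×10^-5 / 2.485² = 5.482×10^5 N
Factor of safety n = P_cr / P = 548.21 / 365 = 1.50

n ≈ 1.50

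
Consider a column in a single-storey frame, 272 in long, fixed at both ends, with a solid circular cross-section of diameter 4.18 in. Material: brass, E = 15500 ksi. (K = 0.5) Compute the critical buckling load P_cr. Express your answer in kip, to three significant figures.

I = πd⁴/64 = π×4.18⁴/64 = 14.99 in⁴
Effective length L_e = K·L = 0.5 × 272 = 136.0 in
P_cr = π²EI / L_e² = π² × 15500×10³ × 14.99 / 136.0² = 1.239×10^5 lb

P_cr ≈ 124 kip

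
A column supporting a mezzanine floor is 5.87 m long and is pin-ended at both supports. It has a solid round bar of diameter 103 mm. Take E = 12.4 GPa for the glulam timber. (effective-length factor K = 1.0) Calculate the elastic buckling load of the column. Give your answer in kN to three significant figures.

P_cr ≈ 19.6 kN

I = πd⁴/64 = π×103⁴/64 = 5.525×10^6 mm⁴
I = 5.525×10^6 mm⁴ = 5.525×10^-6 m⁴
Effective length L_e = K·L = 1 × 5.87 = 5.870 m
P_cr = π²EI / L_e² = π² × 12.4×10⁹ × 5.525×10^-6 / 5.870² = 1.962×10^4 N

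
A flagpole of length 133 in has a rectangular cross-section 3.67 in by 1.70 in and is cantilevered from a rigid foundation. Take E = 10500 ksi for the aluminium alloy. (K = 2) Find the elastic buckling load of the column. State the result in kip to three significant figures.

P_cr ≈ 2.20 kip

Buckling occurs about the weak axis: I_min = h·b³/12 with b = 1.70 in (the shorter side).
I_min = 3.67×1.70³/12 = 1.503 in⁴
Effective length L_e = K·L = 2 × 133 = 266.0 in
P_cr = π²EI / L_e² = π² × 10500×10³ × 1.503 / 266.0² = 2.201×10^3 lb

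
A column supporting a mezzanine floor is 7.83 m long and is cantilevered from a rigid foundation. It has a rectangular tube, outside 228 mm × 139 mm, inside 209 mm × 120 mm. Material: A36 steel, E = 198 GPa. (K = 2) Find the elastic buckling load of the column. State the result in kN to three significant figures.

Weak-axis I_min = (h_o·b_o³ − h_i·b_i³)/12 with b_o = 139, b_i = 120.0 mm (shorter outer/inner sides).
I_min = (228×139³ − 209.0×120.0³)/12 = 2.093×10^7 mm⁴
I = 2.093×10^7 mm⁴ = 2.093×10^-5 m⁴
Effective length L_e = K·L = 2 × 7.83 = 15.66 m
P_cr = π²EI / L_e² = π² × 198×10⁹ × 2.093×10^-5 / 15.66² = 1.668×10^5 N

P_cr ≈ 167 kN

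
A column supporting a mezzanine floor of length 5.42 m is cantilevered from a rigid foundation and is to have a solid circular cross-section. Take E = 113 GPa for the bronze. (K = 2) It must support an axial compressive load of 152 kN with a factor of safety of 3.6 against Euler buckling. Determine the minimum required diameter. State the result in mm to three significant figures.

d ≈ 185 mm

Required P_cr = n·P = 3.6 × 152 = 547.2 kN
L_e = K·L = 2 × 5.42 = 10.84 m
Required I = P_cr·L_e²/(π²E) = 5.472×10^5 × 10.84² / (π² × 1.13×10^11) = 5.765×10^-5 m⁴
I_req = 5.765×10^7 mm⁴
Solid circle: I = πd⁴/64  ⇒  d = (64I/π)^(1/4) = (64×5.765×10^7/π)^(1/4) = 185 mm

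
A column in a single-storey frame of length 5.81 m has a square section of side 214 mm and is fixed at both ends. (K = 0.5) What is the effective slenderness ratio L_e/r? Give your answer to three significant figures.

I = a⁴/12 = 214⁴/12 = 1.748×10^8 mm⁴
A = 4.580×10^4 mm²;  r_min = √(I/A) = √(1.748×10^8/4.580×10^4) = 61.78 mm
L_e = K·L = 0.5 × 5.81 m = 2.905 m = 2905.0 mm
λ = L_e / r_min = 2905.0 / 61.78 = 47.0

λ ≈ 47.0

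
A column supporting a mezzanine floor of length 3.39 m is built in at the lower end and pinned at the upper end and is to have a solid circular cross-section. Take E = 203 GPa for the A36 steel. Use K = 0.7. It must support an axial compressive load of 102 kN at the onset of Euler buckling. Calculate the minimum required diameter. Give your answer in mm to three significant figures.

d ≈ 49.2 mm

L_e = K·L = 0.7 × 3.39 = 2.373 m
Required I = P_cr·L_e²/(π²E) = 1.020×10^5 × 2.373² / (π² × 2.03×10^11) = 2.867×10^-7 m⁴
I_req = 2.867×10^5 mm⁴
Solid circle: I = πd⁴/64  ⇒  d = (64I/π)^(1/4) = (64×2.867×10^5/π)^(1/4) = 49.2 mm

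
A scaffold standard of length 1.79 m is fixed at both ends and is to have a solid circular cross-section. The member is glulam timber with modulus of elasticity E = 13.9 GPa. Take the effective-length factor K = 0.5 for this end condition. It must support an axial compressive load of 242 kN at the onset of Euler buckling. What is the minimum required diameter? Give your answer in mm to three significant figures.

d ≈ 73.2 mm

L_e = K·L = 0.5 × 1.79 = 0.8950 m
Required I = P_cr·L_e²/(π²E) = 2.420×10^5 × 0.8950² / (π² × 1.39×10^10) = 1.413×10^-6 m⁴
I_req = 1.413×10^6 mm⁴
Solid circle: I = πd⁴/64  ⇒  d = (64I/π)^(1/4) = (64×1.413×10^6/π)^(1/4) = 73.2 mm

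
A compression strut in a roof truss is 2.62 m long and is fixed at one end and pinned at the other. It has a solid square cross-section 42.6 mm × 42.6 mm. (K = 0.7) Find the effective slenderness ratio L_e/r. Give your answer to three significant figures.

I = a⁴/12 = 42.6⁴/12 = 2.744×10^5 mm⁴
A = 1.815×10^3 mm²;  r_min = √(I/A) = √(2.744×10^5/1.815×10^3) = 12.30 mm
L_e = K·L = 0.7 × 2.62 m = 1.834 m = 1834.0 mm
λ = L_e / r_min = 1834.0 / 12.30 = 149

λ ≈ 149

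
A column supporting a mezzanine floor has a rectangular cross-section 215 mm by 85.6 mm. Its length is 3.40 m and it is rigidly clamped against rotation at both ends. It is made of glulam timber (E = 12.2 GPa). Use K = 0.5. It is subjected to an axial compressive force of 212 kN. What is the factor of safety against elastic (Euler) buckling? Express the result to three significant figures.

Buckling occurs about the weak axis: I_min = h·b³/12 with b = 85.6 mm (the shorter side).
I_min = 215×85.6³/12 = 1.124×10^7 mm⁴
I = 1.124×10^7 mm⁴ = 1.124×10^-5 m⁴
Effective length L_e = K·L = 0.5 × 3.40 = 1.700 m
P_cr = π²EI / L_e² = π² × 12.2×10⁹ × 1.124×10^-5 / 1.700² = 4.682×10^5 N
Factor of safety n = P_cr / P = 468.21 / 212 = 2.21

n ≈ 2.21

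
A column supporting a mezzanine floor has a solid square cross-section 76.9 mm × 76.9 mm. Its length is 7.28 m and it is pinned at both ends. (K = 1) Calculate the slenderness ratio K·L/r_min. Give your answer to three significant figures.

For a square r = a/√12 = 76.9/√12 = 22.20 mm
L_e = K·L = 1 × 7.28 m = 7.280 m = 7280.0 mm
λ = L_e / r_min = 7280.0 / 22.20 = 328

λ ≈ 328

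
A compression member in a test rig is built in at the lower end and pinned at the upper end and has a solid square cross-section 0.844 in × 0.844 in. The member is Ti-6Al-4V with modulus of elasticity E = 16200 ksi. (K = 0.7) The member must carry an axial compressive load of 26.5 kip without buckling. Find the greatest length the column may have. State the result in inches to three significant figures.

L_max ≈ 22.8 in

I = a⁴/12 = 0.844⁴/12 = 4.229×10^-2 in⁴
At the buckling limit P_cr = P = 2.650×10^4 lb
From P_cr = π²EI/(K·L)²:  L = (1/K)·√(π²EI/P_cr) = (1/0.7)·√(π²×1.62×10^7×4.229×10^-2/2.650×10^4)
L = 22.8 in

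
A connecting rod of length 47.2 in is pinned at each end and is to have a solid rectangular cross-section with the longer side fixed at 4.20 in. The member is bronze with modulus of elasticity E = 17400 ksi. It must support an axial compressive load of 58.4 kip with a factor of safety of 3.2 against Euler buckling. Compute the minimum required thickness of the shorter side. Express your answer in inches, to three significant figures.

Required P_cr = n·P = 3.2 × 58.4 = 186.9 kip
L_e = K·L = 1 × 47.2 = 47.20 in
Required I = P_cr·L_e²/(π²E) = 1.869×10^5 × 47.20² / (π² × 1.74×10^7) = 2.424 in⁴
Rectangle, weak axis: I_min = h·b³/12 with h = 4.20 in fixed  ⇒  b = (12I/h)^(1/3) = 1.91 in

b ≈ 1.91 in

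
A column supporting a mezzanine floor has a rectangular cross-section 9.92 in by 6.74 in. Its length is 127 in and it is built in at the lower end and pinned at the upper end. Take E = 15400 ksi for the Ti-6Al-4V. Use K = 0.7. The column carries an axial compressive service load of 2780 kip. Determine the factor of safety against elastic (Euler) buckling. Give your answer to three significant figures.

Buckling occurs about the weak axis: I_min = h·b³/12 with b = 6.74 in (the shorter side).
I_min = 9.92×6.74³/12 = 253.1 in⁴
Effective length L_e = K·L = 0.7 × 127 = 88.90 in
P_cr = π²EI / L_e² = π² × 15400×10³ × 253.1 / 88.90² = 4.868×10^6 lb
Factor of safety n = P_cr / P = 4867.7 / 2780 = 1.75

n ≈ 1.75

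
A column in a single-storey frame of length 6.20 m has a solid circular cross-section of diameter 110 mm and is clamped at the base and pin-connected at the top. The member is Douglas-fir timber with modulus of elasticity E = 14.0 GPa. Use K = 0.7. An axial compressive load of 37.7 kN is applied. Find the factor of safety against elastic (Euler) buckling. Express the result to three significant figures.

n ≈ 1.40

I = πd⁴/64 = π×110⁴/64 = 7.187×10^6 mm⁴
I = 7.187×10^6 mm⁴ = 7.187×10^-6 m⁴
Effective length L_e = K·L = 0.7 × 6.20 = 4.340 m
P_cr = π²EI / L_e² = π² × 14.0×10⁹ × 7.187×10^-6 / 4.340² = 5.272×10^4 N
Factor of safety n = P_cr / P = 52.722 / 37.7 = 1.40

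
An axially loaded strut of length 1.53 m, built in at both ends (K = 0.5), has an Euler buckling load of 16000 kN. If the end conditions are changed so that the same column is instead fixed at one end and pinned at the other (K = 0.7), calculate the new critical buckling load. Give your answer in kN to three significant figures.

P_cr ≈ 8160 kN

P_cr ∝ 1/K², so P_cr,new = P_cr,old × (K_old/K_new)² = 16000 × (0.5/0.7)²
= 16000 × 0.5102 = 8160 kN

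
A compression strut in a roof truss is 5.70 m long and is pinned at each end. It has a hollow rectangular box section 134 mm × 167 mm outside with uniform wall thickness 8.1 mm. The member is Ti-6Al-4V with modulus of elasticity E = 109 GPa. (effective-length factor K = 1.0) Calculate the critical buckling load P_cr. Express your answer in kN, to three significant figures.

Inner dimensions: h_i = 167 − 2×8.1 = 150.8 mm, b_i = 134 − 2×8.1 = 117.8 mm
Weak-axis I_min = (h_o·b_o³ − h_i·b_i³)/12 with b_o = 134, b_i = 117.8 mm (shorter outer/inner sides).
I_min = (167×134³ − 150.8×117.8³)/12 = 1.294×10^7 mm⁴
I = 1.294×10^7 mm⁴ = 1.294×10^-5 m⁴
Effective length L_e = K·L = 1 × 5.70 = 5.700 m
P_cr = π²EI / L_e² = π² × 109×10⁹ × 1.294×10^-5 / 5.700² = 4.285×10^5 N

P_cr ≈ 429 kN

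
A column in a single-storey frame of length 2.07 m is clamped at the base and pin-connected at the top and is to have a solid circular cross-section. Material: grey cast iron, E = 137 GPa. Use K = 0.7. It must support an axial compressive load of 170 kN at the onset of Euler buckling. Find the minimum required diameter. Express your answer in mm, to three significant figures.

L_e = K·L = 0.7 × 2.07 = 1.449 m
Required I = P_cr·L_e²/(π²E) = 1.700×10^5 × 1.449² / (π² × 1.37×10^11) = 2.640×10^-7 m⁴
I_req = 2.640×10^5 mm⁴
Solid circle: I = πd⁴/64  ⇒  d = (64I/π)^(1/4) = (64×2.640×10^5/π)^(1/4) = 48.2 mm

d ≈ 48.2 mm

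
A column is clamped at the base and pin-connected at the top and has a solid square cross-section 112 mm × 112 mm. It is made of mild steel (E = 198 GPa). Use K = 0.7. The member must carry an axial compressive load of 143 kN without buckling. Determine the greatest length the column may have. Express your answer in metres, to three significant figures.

L_max ≈ 19.1 m

I = a⁴/12 = 112⁴/12 = 1.311×10^7 mm⁴
I = 1.311×10^-5 m⁴
At the buckling limit P_cr = P = 1.430×10^5 N
From P_cr = π²EI/(K·L)²:  L = (1/K)·√(π²EI/P_cr) = (1/0.7)·√(π²×1.98×10^11×1.311×10^-5/1.430×10^5)
L = 19.1 m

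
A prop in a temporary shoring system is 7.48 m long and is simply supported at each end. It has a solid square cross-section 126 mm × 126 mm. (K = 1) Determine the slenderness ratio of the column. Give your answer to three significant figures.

λ ≈ 206

For a square r = a/√12 = 126/√12 = 36.37 mm
L_e = K·L = 1 × 7.48 m = 7.480 m = 7480.0 mm
λ = L_e / r_min = 7480.0 / 36.37 = 206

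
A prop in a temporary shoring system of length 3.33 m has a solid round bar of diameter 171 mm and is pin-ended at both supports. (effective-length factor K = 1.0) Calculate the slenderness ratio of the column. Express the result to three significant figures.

λ ≈ 77.9

For a solid circle r = d/4 = 171/4 = 42.75 mm
L_e = K·L = 1 × 3.33 m = 3.330 m = 3330.0 mm
λ = L_e / r_min = 3330.0 / 42.75 = 77.9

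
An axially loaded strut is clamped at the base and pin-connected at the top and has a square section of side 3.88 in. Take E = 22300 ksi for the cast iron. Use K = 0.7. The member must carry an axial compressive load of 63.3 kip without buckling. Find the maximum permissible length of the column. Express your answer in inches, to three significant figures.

L_max ≈ 366 in

I = a⁴/12 = 3.88⁴/12 = 18.89 in⁴
At the buckling limit P_cr = P = 6.330×10^4 lb
From P_cr = π²EI/(K·L)²:  L = (1/K)·√(π²EI/P_cr) = (1/0.7)·√(π²×2.23×10^7×18.89/6.330×10^4)
L = 366 in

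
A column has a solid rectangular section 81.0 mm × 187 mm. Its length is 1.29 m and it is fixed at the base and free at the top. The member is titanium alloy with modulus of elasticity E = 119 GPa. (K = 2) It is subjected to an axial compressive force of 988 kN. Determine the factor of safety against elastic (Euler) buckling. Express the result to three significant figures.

Buckling occurs about the weak axis: I_min = h·b³/12 with b = 81.0 mm (the shorter side).
I_min = 187×81.0³/12 = 8.282×10^6 mm⁴
I = 8.282×10^6 mm⁴ = 8.282×10^-6 m⁴
Effective length L_e = K·L = 2 × 1.29 = 2.580 m
P_cr = π²EI / L_e² = π² × 119×10⁹ × 8.282×10^-6 / 2.580² = 1.461×10^6 N
Factor of safety n = P_cr / P = 1461.2 / 988 = 1.48

n ≈ 1.48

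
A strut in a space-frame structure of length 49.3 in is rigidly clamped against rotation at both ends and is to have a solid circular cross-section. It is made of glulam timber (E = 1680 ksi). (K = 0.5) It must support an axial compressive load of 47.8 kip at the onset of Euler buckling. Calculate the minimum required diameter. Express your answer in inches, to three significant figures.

d ≈ 2.44 in

L_e = K·L = 0.5 × 49.3 = 24.65 in
Required I = P_cr·L_e²/(π²E) = 4.780×10^4 × 24.65² / (π² × 1.68×10^6) = 1.752 in⁴
Solid circle: I = πd⁴/64  ⇒  d = (64I/π)^(1/4) = (64×1.752/π)^(1/4) = 2.44 in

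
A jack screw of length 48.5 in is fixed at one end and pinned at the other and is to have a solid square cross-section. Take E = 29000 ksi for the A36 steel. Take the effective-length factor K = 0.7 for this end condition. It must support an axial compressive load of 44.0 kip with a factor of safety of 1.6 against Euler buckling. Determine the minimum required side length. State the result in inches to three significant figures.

a ≈ 1.36 in

Required P_cr = n·P = 1.6 × 44.0 = 70.40 kip
L_e = K·L = 0.7 × 48.5 = 33.95 in
Required I = P_cr·L_e²/(π²E) = 7.040×10^4 × 33.95² / (π² × 2.90×10^7) = 0.2835 in⁴
Solid square: I = a⁴/12  ⇒  a = (12I)^(1/4) = (12×0.2835)^(1/4) = 1.36 in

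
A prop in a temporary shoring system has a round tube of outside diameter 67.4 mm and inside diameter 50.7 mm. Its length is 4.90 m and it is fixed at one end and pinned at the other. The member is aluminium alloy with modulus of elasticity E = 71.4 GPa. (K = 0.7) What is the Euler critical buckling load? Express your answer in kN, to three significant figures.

P_cr ≈ 41.2 kN

d_o = 67.4 mm, d_i = 50.7 mm
I = π(d_o⁴ − d_i⁴)/64 = π(67.4⁴ − 50.70⁴)/64 = 6.887×10^5 mm⁴
I = 6.887×10^5 mm⁴ = 6.887×10^-7 m⁴
Effective length L_e = K·L = 0.7 × 4.90 = 3.430 m
P_cr = π²EI / L_e² = π² × 71.4×10⁹ × 6.887×10^-7 / 3.430² = 4.125×10^4 N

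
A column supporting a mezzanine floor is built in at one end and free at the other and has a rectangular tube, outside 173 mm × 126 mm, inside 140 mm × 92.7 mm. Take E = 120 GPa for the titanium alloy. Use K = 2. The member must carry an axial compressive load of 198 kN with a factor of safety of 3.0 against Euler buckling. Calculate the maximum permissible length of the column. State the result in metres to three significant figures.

Weak-axis I_min = (h_o·b_o³ − h_i·b_i³)/12 with b_o = 126, b_i = 92.70 mm (shorter outer/inner sides).
I_min = (173×126³ − 140.0×92.70³)/12 = 1.955×10^7 mm⁴
I = 1.955×10^-5 m⁴
Required critical load P_cr = n·P = 3.0 × 198 = 594.0 kN = 5.940×10^5 N
From P_cr = π²EI/(K·L)²:  L = (1/K)·√(π²EI/P_cr) = (1/2)·√(π²×1.20×10^11×1.955×10^-5/5.940×10^5)
L = 3.12 m

L_max ≈ 3.12 m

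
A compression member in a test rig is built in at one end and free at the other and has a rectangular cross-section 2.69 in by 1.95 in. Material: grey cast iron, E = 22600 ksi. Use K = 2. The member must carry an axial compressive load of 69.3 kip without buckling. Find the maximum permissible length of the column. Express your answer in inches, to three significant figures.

L_max ≈ 36.6 in

Buckling occurs about the weak axis: I_min = h·b³/12 with b = 1.95 in (the shorter side).
I_min = 2.69×1.95³/12 = 1.662 in⁴
At the buckling limit P_cr = P = 6.930×10^4 lb
From P_cr = π²EI/(K·L)²:  L = (1/K)·√(π²EI/P_cr) = (1/2)·√(π²×2.26×10^7×1.662/6.930×10^4)
L = 36.6 in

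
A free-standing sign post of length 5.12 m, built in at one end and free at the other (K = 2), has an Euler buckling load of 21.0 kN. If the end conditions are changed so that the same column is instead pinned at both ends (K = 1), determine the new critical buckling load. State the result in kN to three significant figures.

P_cr ≈ 84.0 kN

P_cr ∝ 1/K², so P_cr,new = P_cr,old × (K_old/K_new)² = 21.0 × (2/1)²
= 21.0 × 4.000 = 84.0 kN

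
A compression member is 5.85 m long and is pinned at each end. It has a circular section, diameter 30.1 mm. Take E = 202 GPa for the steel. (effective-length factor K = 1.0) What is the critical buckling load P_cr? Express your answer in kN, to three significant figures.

I = πd⁴/64 = π×30.1⁴/64 = 4.029×10^4 mm⁴
I = 4.029×10^4 mm⁴ = 4.029×10^-8 m⁴
Effective length L_e = K·L = 1 × 5.85 = 5.850 m
P_cr = π²EI / L_e² = π² × 202×10⁹ × 4.029×10^-8 / 5.850² = 2.347×10^3 N

P_cr ≈ 2.35 kN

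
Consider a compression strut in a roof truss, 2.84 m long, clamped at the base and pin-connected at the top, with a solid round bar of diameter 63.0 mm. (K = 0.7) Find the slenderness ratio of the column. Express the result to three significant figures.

λ ≈ 126

For a solid circle r = d/4 = 63.0/4 = 15.75 mm
L_e = K·L = 0.7 × 2.84 m = 1.988 m = 1988.0 mm
λ = L_e / r_min = 1988.0 / 15.75 = 126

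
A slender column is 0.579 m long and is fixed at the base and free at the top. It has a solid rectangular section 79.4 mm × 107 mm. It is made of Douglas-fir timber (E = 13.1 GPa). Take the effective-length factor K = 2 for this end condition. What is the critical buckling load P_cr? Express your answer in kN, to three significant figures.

Buckling occurs about the weak axis: I_min = h·b³/12 with b = 79.4 mm (the shorter side).
I_min = 107×79.4³/12 = 4.463×10^6 mm⁴
I = 4.463×10^6 mm⁴ = 4.463×10^-6 m⁴
Effective length L_e = K·L = 2 × 0.579 = 1.158 m
P_cr = π²EI / L_e² = π² × 13.1×10⁹ × 4.463×10^-6 / 1.158² = 4.303×10^5 N

P_cr ≈ 430 kN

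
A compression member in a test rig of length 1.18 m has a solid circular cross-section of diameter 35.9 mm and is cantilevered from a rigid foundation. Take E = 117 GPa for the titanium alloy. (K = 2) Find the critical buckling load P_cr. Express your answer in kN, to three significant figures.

I = πd⁴/64 = π×35.9⁴/64 = 8.154×10^4 mm⁴
I = 8.154×10^4 mm⁴ = 8.154×10^-8 m⁴
Effective length L_e = K·L = 2 × 1.18 = 2.360 m
P_cr = π²EI / L_e² = π² × 117×10⁹ × 8.154×10^-8 / 2.360² = 1.690×10^4 N

P_cr ≈ 16.9 kN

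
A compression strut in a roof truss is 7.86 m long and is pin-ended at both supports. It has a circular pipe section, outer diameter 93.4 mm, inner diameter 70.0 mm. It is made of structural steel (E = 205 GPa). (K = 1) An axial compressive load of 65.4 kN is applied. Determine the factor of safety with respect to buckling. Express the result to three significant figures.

n ≈ 1.28

d_o = 93.4 mm, d_i = 70.0 mm
I = π(d_o⁴ − d_i⁴)/64 = π(93.4⁴ − 70.00⁴)/64 = 2.557×10^6 mm⁴
I = 2.557×10^6 mm⁴ = 2.557×10^-6 m⁴
Effective length L_e = K·L = 1 × 7.86 = 7.860 m
P_cr = π²EI / L_e² = π² × 205×10⁹ × 2.557×10^-6 / 7.860² = 8.374×10^4 N
Factor of safety n = P_cr / P = 83.741 / 65.4 = 1.28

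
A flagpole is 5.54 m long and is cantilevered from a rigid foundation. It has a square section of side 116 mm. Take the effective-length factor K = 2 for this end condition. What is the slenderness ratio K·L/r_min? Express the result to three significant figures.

λ ≈ 331

For a square r = a/√12 = 116/√12 = 33.49 mm
L_e = K·L = 2 × 5.54 m = 11.08 m = 11080 mm
λ = L_e / r_min = 11080 / 33.49 = 331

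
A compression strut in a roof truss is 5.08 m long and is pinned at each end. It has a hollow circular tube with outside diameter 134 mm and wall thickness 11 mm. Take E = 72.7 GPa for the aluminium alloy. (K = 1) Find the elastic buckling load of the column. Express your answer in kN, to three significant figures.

Inner diameter d_i = 134 − 2×11 = 112.0 mm
I = π(d_o⁴ − d_i⁴)/64 = π(134⁴ − 112.0⁴)/64 = 8.103×10^6 mm⁴
I = 8.103×10^6 mm⁴ = 8.103×10^-6 m⁴
Effective length L_e = K·L = 1 × 5.08 = 5.080 m
P_cr = π²EI / L_e² = π² × 72.7×10⁹ × 8.103×10^-6 / 5.080² = 2.253×10^5 N

P_cr ≈ 225 kN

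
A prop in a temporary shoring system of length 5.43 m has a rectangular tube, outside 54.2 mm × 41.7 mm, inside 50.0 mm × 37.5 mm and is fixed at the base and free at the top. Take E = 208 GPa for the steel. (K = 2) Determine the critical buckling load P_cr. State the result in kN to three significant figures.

P_cr ≈ 1.88 kN

Weak-axis I_min = (h_o·b_o³ − h_i·b_i³)/12 with b_o = 41.7, b_i = 37.50 mm (shorter outer/inner sides).
I_min = (54.2×41.7³ − 50.00×37.50³)/12 = 1.078×10^5 mm⁴
I = 1.078×10^5 mm⁴ = 1.078×10^-7 m⁴
Effective length L_e = K·L = 2 × 5.43 = 10.86 m
P_cr = π²EI / L_e² = π² × 208×10⁹ × 1.078×10^-7 / 10.86² = 1.876×10^3 N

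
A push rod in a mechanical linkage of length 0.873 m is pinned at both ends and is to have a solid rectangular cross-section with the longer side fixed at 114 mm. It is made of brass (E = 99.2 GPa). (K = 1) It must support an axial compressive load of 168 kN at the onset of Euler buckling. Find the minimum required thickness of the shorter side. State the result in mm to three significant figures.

L_e = K·L = 1 × 0.873 = 0.8730 m
Required I = P_cr·L_e²/(π²E) = 1.680×10^5 × 0.8730² / (π² × 9.92×10^10) = 1.308×10^-7 m⁴
I_req = 1.308×10^5 mm⁴
Rectangle, weak axis: I_min = h·b³/12 with h = 114 mm fixed  ⇒  b = (12I/h)^(1/3) = 24.0 mm

b ≈ 24.0 mm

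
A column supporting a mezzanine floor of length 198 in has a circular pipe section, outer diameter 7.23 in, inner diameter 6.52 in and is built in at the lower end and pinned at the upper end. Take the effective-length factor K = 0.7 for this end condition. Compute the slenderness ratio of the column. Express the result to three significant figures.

d_o = 7.23 in, d_i = 6.52 in
I = π(d_o⁴ − d_i⁴)/64 = π(7.23⁴ − 6.520⁴)/64 = 45.42 in⁴
A = 7.667 in²;  r_min = √(I/A) = √(45.42/7.667) = 2.434 in
L_e = K·L = 0.7 × 198 = 138.6 in
λ = L_e / r_min = 138.60 / 2.434 = 56.9

λ ≈ 56.9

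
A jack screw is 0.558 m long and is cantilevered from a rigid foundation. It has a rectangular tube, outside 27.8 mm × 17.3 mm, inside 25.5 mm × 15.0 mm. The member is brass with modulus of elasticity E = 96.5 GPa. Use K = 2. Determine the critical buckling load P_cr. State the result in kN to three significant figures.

Weak-axis I_min = (h_o·b_o³ − h_i·b_i³)/12 with b_o = 17.3, b_i = 15.00 mm (shorter outer/inner sides).
I_min = (27.8×17.3³ − 25.50×15.00³)/12 = 4.823×10^3 mm⁴
I = 4.823×10^3 mm⁴ = 4.823×10^-9 m⁴
Effective length L_e = K·L = 2 × 0.558 = 1.116 m
P_cr = π²EI / L_e² = π² × 96.5×10⁹ × 4.823×10^-9 / 1.116² = 3.688×10^3 N

P_cr ≈ 3.69 kN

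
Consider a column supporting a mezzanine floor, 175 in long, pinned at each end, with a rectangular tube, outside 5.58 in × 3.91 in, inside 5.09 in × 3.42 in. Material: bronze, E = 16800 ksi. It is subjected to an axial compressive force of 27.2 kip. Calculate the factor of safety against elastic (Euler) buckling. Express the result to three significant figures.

n ≈ 2.16

Weak-axis I_min = (h_o·b_o³ − h_i·b_i³)/12 with b_o = 3.91, b_i = 3.420 in (shorter outer/inner sides).
I_min = (5.58×3.91³ − 5.090×3.420³)/12 = 10.83 in⁴
Effective length L_e = K·L = 1 × 175 = 175.0 in
P_cr = π²EI / L_e² = π² × 16800×10³ × 10.83 / 175.0² = 5.863×10^4 lb
Factor of safety n = P_cr / P = 58.628 / 27.2 = 2.16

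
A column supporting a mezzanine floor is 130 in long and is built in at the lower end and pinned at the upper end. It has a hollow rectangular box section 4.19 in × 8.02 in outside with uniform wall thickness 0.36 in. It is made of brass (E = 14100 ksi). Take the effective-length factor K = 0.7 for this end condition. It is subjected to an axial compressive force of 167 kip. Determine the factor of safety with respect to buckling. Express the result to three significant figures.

n ≈ 2.39

Inner dimensions: h_i = 8.02 − 2×0.36 = 7.300 in, b_i = 4.19 − 2×0.36 = 3.470 in
Weak-axis I_min = (h_o·b_o³ − h_i·b_i³)/12 with b_o = 4.19, b_i = 3.470 in (shorter outer/inner sides).
I_min = (8.02×4.19³ − 7.300×3.470³)/12 = 23.75 in⁴
Effective length L_e = K·L = 0.7 × 130 = 91.00 in
P_cr = π²EI / L_e² = π² × 14100×10³ × 23.75 / 91.00² = 3.990×10^5 lb
Factor of safety n = P_cr / P = 399.04 / 167 = 2.39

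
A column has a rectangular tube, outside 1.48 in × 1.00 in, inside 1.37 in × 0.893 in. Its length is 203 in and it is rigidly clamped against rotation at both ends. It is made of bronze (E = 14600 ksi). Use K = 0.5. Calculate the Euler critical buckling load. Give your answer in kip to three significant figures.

Weak-axis I_min = (h_o·b_o³ − h_i·b_i³)/12 with b_o = 1.00, b_i = 0.8930 in (shorter outer/inner sides).
I_min = (1.48×1.00³ − 1.370×0.8930³)/12 = 4.203×10^-2 in⁴
Effective length L_e = K·L = 0.5 × 203 = 101.5 in
P_cr = π²EI / L_e² = π² × 14600×10³ × 4.203×10^-2 / 101.5² = 587.9 lb

P_cr ≈ 0.588 kip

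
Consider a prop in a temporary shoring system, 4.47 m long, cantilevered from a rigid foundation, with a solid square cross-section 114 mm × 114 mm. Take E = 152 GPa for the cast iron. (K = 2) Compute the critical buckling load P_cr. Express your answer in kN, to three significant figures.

I = a⁴/12 = 114⁴/12 = 1.407×10^7 mm⁴
I = 1.407×10^7 mm⁴ = 1.407×10^-5 m⁴
Effective length L_e = K·L = 2 × 4.47 = 8.940 m
P_cr = π²EI / L_e² = π² × 152×10⁹ × 1.407×10^-5 / 8.940² = 2.642×10^5 N

P_cr ≈ 264 kN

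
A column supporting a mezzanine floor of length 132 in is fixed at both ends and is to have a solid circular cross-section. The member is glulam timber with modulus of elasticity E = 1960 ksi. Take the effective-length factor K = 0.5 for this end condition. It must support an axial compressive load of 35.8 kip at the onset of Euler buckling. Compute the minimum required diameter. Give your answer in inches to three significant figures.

d ≈ 3.58 in

L_e = K·L = 0.5 × 132 = 66.00 in
Required I = P_cr·L_e²/(π²E) = 3.580×10^4 × 66.00² / (π² × 1.96×10^6) = 8.061 in⁴
Solid circle: I = πd⁴/64  ⇒  d = (64I/π)^(1/4) = (64×8.061/π)^(1/4) = 3.58 in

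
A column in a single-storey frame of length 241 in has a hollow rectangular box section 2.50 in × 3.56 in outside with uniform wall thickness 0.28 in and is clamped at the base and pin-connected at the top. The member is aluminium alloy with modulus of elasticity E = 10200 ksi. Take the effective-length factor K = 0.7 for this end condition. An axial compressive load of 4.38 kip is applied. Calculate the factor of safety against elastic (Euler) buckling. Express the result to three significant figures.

Inner dimensions: h_i = 3.56 − 2×0.28 = 3.000 in, b_i = 2.50 − 2×0.28 = 1.940 in
Weak-axis I_min = (h_o·b_o³ − h_i·b_i³)/12 with b_o = 2.50, b_i = 1.940 in (shorter outer/inner sides).
I_min = (3.56×2.50³ − 3.000×1.940³)/12 = 2.810 in⁴
Effective length L_e = K·L = 0.7 × 241 = 168.7 in
P_cr = π²EI / L_e² = π² × 10200×10³ × 2.810 / 168.7² = 9.940×10^3 lb
Factor of safety n = P_cr / P = 9.9400 / 4.38 = 2.27

n ≈ 2.27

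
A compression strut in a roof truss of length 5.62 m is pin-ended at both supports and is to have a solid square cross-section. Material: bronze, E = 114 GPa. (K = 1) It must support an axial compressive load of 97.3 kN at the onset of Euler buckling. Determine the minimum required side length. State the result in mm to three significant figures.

a ≈ 75.7 mm

L_e = K·L = 1 × 5.62 = 5.620 m
Required I = P_cr·L_e²/(π²E) = 9.730×10^4 × 5.620² / (π² × 1.14×10^11) = 2.731×10^-6 m⁴
I_req = 2.731×10^6 mm⁴
Solid square: I = a⁴/12  ⇒  a = (12I)^(1/4) = (12×2.731×10^6)^(1/4) = 75.7 mm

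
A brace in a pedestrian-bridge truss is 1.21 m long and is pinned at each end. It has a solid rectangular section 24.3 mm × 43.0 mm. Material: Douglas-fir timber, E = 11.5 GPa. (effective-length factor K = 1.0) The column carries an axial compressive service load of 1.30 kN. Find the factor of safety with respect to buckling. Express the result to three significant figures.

Buckling occurs about the weak axis: I_min = h·b³/12 with b = 24.3 mm (the shorter side).
I_min = 43.0×24.3³/12 = 5.142×10^4 mm⁴
I = 5.142×10^4 mm⁴ = 5.142×10^-8 m⁴
Effective length L_e = K·L = 1 × 1.21 = 1.210 m
P_cr = π²EI / L_e² = π² × 11.5×10⁹ × 5.142×10^-8 / 1.210² = 3.986×10^3 N
Factor of safety n = P_cr / P = 3.9860 / 1.30 = 3.07

n ≈ 3.07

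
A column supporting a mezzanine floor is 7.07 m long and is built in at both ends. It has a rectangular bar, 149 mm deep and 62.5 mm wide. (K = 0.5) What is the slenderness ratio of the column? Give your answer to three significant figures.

Buckling occurs about the weak axis: I_min = h·b³/12 with b = 62.5 mm (the shorter side).
I_min = 149×62.5³/12 = 3.031×10^6 mm⁴
A = 9.312×10^3 mm²;  r_min = √(I/A) = √(3.031×10^6/9.312×10^3) = 18.04 mm
L_e = K·L = 0.5 × 7.07 m = 3.535 m = 3535.0 mm
λ = L_e / r_min = 3535.0 / 18.04 = 196

λ ≈ 196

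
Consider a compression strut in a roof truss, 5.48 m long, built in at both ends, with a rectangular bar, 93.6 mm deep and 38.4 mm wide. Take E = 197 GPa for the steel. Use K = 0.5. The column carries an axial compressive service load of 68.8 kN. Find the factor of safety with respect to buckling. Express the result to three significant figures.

Buckling occurs about the weak axis: I_min = h·b³/12 with b = 38.4 mm (the shorter side).
I_min = 93.6×38.4³/12 = 4.417×10^5 mm⁴
I = 4.417×10^5 mm⁴ = 4.417×10^-7 m⁴
Effective length L_e = K·L = 0.5 × 5.48 = 2.740 m
P_cr = π²EI / L_e² = π² × 197×10⁹ × 4.417×10^-7 / 2.740² = 1.144×10^5 N
Factor of safety n = P_cr / P = 114.38 / 68.8 = 1.66

n ≈ 1.66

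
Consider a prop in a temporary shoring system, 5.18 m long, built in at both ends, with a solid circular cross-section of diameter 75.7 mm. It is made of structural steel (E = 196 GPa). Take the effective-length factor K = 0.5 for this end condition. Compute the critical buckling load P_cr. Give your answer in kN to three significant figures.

P_cr ≈ 465 kN

I = πd⁴/64 = π×75.7⁴/64 = 1.612×10^6 mm⁴
I = 1.612×10^6 mm⁴ = 1.612×10^-6 m⁴
Effective length L_e = K·L = 0.5 × 5.18 = 2.590 m
P_cr = π²EI / L_e² = π² × 196×10⁹ × 1.612×10^-6 / 2.590² = 4.648×10^5 N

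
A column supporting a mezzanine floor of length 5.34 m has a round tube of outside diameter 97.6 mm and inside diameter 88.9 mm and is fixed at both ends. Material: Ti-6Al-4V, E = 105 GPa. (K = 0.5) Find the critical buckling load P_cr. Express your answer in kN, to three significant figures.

P_cr ≈ 202 kN

d_o = 97.6 mm, d_i = 88.9 mm
I = π(d_o⁴ − d_i⁴)/64 = π(97.6⁴ − 88.90⁴)/64 = 1.388×10^6 mm⁴
I = 1.388×10^6 mm⁴ = 1.388×10^-6 m⁴
Effective length L_e = K·L = 0.5 × 5.34 = 2.670 m
P_cr = π²EI / L_e² = π² × 105×10⁹ × 1.388×10^-6 / 2.670² = 2.018×10^5 N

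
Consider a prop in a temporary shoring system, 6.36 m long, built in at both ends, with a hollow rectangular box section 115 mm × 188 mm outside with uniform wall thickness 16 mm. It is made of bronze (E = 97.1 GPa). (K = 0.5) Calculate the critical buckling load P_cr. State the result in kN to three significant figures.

P_cr ≈ 1550 kN

Inner dimensions: h_i = 188 − 2×16 = 156.0 mm, b_i = 115 − 2×16 = 83.00 mm
Weak-axis I_min = (h_o·b_o³ − h_i·b_i³)/12 with b_o = 115, b_i = 83.00 mm (shorter outer/inner sides).
I_min = (188×115³ − 156.0×83.00³)/12 = 1.639×10^7 mm⁴
I = 1.639×10^7 mm⁴ = 1.639×10^-5 m⁴
Effective length L_e = K·L = 0.5 × 6.36 = 3.180 m
P_cr = π²EI / L_e² = π² × 97.1×10⁹ × 1.639×10^-5 / 3.180² = 1.554×10^6 N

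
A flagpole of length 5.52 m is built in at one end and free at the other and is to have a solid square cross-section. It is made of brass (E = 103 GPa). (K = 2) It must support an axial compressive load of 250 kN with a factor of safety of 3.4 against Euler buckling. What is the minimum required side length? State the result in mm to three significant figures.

a ≈ 187 mm

Required P_cr = n·P = 3.4 × 250 = 850.0 kN
L_e = K·L = 2 × 5.52 = 11.04 m
Required I = P_cr·L_e²/(π²E) = 8.500×10^5 × 11.04² / (π² × 1.03×10^11) = 1.019×10^-4 m⁴
I_req = 1.019×10^8 mm⁴
Solid square: I = a⁴/12  ⇒  a = (12I)^(1/4) = (12×1.019×10^8)^(1/4) = 187 mm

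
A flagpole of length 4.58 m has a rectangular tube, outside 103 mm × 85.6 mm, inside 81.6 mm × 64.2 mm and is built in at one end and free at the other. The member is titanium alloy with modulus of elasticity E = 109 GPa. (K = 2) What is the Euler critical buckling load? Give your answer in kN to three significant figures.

Weak-axis I_min = (h_o·b_o³ − h_i·b_i³)/12 with b_o = 85.6, b_i = 64.20 mm (shorter outer/inner sides).
I_min = (103×85.6³ − 81.60×64.20³)/12 = 3.584×10^6 mm⁴
I = 3.584×10^6 mm⁴ = 3.584×10^-6 m⁴
Effective length L_e = K·L = 2 × 4.58 = 9.160 m
P_cr = π²EI / L_e² = π² × 109×10⁹ × 3.584×10^-6 / 9.160² = 4.596×10^4 N

P_cr ≈ 46.0 kN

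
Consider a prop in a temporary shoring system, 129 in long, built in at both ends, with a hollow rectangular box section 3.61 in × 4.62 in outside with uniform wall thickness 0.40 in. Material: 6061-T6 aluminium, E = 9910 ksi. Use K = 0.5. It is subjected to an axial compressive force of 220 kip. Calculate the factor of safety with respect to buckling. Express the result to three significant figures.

Inner dimensions: h_i = 4.62 − 2×0.40 = 3.820 in, b_i = 3.61 − 2×0.40 = 2.810 in
Weak-axis I_min = (h_o·b_o³ − h_i·b_i³)/12 with b_o = 3.61, b_i = 2.810 in (shorter outer/inner sides).
I_min = (4.62×3.61³ − 3.820×2.810³)/12 = 11.05 in⁴
Effective length L_e = K·L = 0.5 × 129 = 64.50 in
P_cr = π²EI / L_e² = π² × 9910×10³ × 11.05 / 64.50² = 2.598×10^5 lb
Factor of safety n = P_cr / P = 259.77 / 220 = 1.18

n ≈ 1.18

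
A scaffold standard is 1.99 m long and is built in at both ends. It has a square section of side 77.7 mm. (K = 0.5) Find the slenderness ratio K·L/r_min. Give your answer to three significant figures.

For a square r = a/√12 = 77.7/√12 = 22.43 mm
L_e = K·L = 0.5 × 1.99 m = 0.9950 m = 995.00 mm
λ = L_e / r_min = 995.00 / 22.43 = 44.4

λ ≈ 44.4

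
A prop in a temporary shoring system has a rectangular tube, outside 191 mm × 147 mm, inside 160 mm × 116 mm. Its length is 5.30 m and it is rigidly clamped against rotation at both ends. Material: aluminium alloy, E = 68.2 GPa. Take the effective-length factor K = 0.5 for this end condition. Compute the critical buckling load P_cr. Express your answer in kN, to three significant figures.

Weak-axis I_min = (h_o·b_o³ − h_i·b_i³)/12 with b_o = 147, b_i = 116.0 mm (shorter outer/inner sides).
I_min = (191×147³ − 160.0×116.0³)/12 = 2.975×10^7 mm⁴
I = 2.975×10^7 mm⁴ = 2.975×10^-5 m⁴
Effective length L_e = K·L = 0.5 × 5.30 = 2.650 m
P_cr = π²EI / L_e² = π² × 68.2×10⁹ × 2.975×10^-5 / 2.650² = 2.851×10^6 N

P_cr ≈ 2850 kN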